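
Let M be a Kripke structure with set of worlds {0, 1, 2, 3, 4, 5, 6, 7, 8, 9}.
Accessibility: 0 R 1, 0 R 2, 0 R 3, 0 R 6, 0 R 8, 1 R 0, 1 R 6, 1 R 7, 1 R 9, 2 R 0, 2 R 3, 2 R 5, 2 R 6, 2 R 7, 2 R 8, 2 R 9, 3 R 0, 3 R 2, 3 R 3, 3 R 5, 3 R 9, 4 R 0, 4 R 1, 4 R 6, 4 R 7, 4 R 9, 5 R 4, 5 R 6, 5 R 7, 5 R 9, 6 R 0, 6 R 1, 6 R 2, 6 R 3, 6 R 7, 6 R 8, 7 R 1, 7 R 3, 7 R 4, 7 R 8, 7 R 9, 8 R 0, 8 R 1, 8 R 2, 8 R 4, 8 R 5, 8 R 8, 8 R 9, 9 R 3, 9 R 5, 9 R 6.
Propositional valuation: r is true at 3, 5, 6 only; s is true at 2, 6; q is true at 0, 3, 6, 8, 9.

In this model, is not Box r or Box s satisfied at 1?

At 1: not Box r is true, Box s is false, so not Box r or Box s is true.
  At 1: Box r is false, so not Box r is true.
    At 1: Box r requires r at every successor {0, 6, 7, 9}.
      r fails at 0, so Box r is false at 1.
  At 1: Box s requires s at every successor {0, 6, 7, 9}.
    s fails at 0, so Box s is false at 1.

Yes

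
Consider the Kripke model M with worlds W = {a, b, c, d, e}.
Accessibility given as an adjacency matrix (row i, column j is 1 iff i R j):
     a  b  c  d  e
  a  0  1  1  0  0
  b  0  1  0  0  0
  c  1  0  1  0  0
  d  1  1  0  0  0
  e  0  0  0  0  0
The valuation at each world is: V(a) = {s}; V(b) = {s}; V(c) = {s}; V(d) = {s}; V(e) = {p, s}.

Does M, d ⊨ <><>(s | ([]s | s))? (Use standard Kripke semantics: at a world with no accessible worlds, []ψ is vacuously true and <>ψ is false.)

At d: <><>(s | ([]s | s)) requires <>(s | ([]s | s)) at some successor in {a, b}.
  <>(s | ([]s | s)) holds at a, so <><>(s | ([]s | s)) is true at d.
    At a: <>(s | ([]s | s)) requires s | ([]s | s) at some successor in {b, c}.
      s | ([]s | s) holds at b, so <>(s | ([]s | s)) is true at a.

Yes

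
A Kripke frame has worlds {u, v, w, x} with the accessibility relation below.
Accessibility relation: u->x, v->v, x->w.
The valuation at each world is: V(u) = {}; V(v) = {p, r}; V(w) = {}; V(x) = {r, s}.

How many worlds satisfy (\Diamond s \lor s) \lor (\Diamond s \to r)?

Recall that \Diamond ψ holds at a world iff ψ holds at some accessible world.
Let φ = (\Diamond s \lor s) \lor (\Diamond s \to r). Evaluate φ at each world:
  u (successors {x}): φ is true.
  v (successors {v}): φ is true.
  w (successors ∅): φ is true.
  x (successors {w}): φ is true.
For instance, at u:
  At u: \Diamond s \lor s is true, \Diamond s \to r is false, so (\Diamond s \lor s) \lor (\Diamond s \to r) is true.
    At u: \Diamond s is true, s is false, so \Diamond s \lor s is true.
      At u: \Diamond s requires s at some successor in {x}.
        s holds at x, so \Diamond s is true at u.
    At u: \Diamond s is true, r is false, so \Diamond s \to r is false.
      At u: \Diamond s requires s at some successor in {x}.
        s holds at x, so \Diamond s is true at u.
Satisfying worlds: {u, v, w, x}

4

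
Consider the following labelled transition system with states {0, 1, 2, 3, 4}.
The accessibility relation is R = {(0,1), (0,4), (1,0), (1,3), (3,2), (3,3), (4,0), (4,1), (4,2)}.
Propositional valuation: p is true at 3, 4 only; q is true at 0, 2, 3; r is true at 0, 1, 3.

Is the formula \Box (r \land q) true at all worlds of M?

Let φ = \Box (r \land q). Evaluate φ at each world:
  0 (successors {1, 4}): φ is false.
  1 (successors {0, 3}): φ is true.
  2 (successors ∅): φ is true.
  3 (successors {2, 3}): φ is false.
  4 (successors {0, 1, 2}): φ is false.
Detail at 0 (counterexample):
  At 0: \Box (r \land q) requires r \land q at every successor {1, 4}.
    r \land q fails at 1, so \Box (r \land q) is false at 0.

No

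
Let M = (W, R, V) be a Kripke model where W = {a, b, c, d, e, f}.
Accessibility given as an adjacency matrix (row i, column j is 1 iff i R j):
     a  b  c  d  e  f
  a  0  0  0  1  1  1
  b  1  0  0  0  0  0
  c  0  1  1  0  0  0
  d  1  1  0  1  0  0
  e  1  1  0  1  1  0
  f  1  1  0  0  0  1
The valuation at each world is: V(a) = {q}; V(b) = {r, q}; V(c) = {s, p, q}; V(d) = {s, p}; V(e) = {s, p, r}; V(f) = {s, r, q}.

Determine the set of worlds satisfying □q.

b, c, f

Let φ = □q. Evaluate φ at each world:
  a (successors {d, e, f}): φ is false.
  b (successors {a}): φ is true.
  c (successors {b, c}): φ is true.
  d (successors {a, b, d}): φ is false.
  e (successors {a, b, d, e}): φ is false.
  f (successors {a, b, f}): φ is true.
For instance, at b:
  At b: □q requires q at every successor {a}.
    At a: q is true.
  So □q is true at b.
Satisfying worlds: {b, c, f}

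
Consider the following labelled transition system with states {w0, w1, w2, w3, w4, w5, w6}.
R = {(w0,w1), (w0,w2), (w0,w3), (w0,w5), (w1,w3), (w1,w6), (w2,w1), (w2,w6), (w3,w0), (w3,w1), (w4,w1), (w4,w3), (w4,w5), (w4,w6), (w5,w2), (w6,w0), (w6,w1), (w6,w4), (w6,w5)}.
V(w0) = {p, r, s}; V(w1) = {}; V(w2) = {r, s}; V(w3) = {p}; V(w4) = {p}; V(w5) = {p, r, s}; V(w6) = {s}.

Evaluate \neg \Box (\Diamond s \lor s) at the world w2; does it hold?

No

At w2: \Box (\Diamond s \lor s) is true, so \neg \Box (\Diamond s \lor s) is false.
  At w2: \Box (\Diamond s \lor s) requires \Diamond s \lor s at every successor {w1, w6}.
      At w1: \Diamond s is true, s is false, so \Diamond s \lor s is true.
      At w6: \Diamond s is true, s is true, so \Diamond s \lor s is true.
  So \Box (\Diamond s \lor s) is true at w2.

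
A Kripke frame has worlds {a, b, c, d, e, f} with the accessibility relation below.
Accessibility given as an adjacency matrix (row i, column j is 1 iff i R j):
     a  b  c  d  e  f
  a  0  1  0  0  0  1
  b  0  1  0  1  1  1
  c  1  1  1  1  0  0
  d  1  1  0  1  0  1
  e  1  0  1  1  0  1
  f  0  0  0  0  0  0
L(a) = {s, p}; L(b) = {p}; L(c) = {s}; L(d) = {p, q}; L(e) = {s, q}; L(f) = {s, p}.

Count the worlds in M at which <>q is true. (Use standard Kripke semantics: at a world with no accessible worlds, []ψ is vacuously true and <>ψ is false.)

Let φ = <>q. Evaluate φ at each world:
  a (successors {b, f}): φ is false.
  b (successors {b, d, e, f}): φ is true.
  c (successors {a, b, c, d}): φ is true.
  d (successors {a, b, d, f}): φ is true.
  e (successors {a, c, d, f}): φ is true.
  f (successors ∅): φ is false.
For instance, at a:
  At a: <>q requires q at some successor in {b, f}.
    At b: q is false.
    At f: q is false.
  So <>q is false at a.
Satisfying worlds: {b, c, d, e}

4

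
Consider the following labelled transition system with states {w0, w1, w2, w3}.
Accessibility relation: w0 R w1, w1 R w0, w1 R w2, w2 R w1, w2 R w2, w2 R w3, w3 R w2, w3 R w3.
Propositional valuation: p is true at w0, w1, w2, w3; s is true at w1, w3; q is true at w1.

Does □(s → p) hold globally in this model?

Yes

Recall that □ψ holds at a world iff ψ holds at every accessible world, and ◇ψ holds iff ψ holds at some accessible world.
Let φ = □(s → p). Evaluate φ at each world:
  w0 (successors {w1}): φ is true.
  w1 (successors {w0, w2}): φ is true.
  w2 (successors {w1, w2, w3}): φ is true.
  w3 (successors {w2, w3}): φ is true.
For instance, at w2:
  At w2: □(s → p) requires s → p at every successor {w1, w2, w3}.
    At w1: s → p is true.
    At w2: s → p is true.
    At w3: s → p is true.
  So □(s → p) is true at w2.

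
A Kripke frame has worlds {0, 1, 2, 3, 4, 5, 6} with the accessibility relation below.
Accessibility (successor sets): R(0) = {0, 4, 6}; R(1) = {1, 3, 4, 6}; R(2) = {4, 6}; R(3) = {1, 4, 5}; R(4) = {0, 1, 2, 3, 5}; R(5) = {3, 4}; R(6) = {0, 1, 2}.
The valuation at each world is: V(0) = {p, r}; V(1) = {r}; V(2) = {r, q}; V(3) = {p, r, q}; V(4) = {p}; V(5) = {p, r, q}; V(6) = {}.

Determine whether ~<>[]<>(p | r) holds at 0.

At 0: <>[]<>(p | r) is true, so ~<>[]<>(p | r) is false.
  At 0: <>[]<>(p | r) requires []<>(p | r) at some successor in {0, 4, 6}.
    []<>(p | r) holds at 0, so <>[]<>(p | r) is true at 0.
      At 0: []<>(p | r) requires <>(p | r) at every successor {0, 4, 6}.
        At 0: <>(p | r) is true.
        At 4: <>(p | r) is true.
        At 6: <>(p | r) is true.
      So []<>(p | r) is true at 0.

No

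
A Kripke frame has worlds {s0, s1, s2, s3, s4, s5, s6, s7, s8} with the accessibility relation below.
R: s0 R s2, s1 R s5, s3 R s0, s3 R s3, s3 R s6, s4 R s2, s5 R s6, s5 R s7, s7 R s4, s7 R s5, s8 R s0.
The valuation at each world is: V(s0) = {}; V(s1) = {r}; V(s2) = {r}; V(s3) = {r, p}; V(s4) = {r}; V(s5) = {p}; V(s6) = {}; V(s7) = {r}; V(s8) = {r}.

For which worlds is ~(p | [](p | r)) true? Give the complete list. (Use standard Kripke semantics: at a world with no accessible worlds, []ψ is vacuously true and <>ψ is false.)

s8

Let φ = ~(p | [](p | r)). Evaluate φ at each world:
  s0 (successors {s2}): φ is false.
  s1 (successors {s5}): φ is false.
  s2 (successors ∅): φ is false.
  s3 (successors {s0, s3, s6}): φ is false.
  s4 (successors {s2}): φ is false.
  s5 (successors {s6, s7}): φ is false.
  s6 (successors ∅): φ is false.
  s7 (successors {s4, s5}): φ is false.
  s8 (successors {s0}): φ is true.
For instance, at s7:
  At s7: p | [](p | r) is true, so ~(p | [](p | r)) is false.
    At s7: p is false, [](p | r) is true, so p | [](p | r) is true.
      At s7: [](p | r) requires p | r at every successor {s4, s5}.
        At s4: p | r is true.
        At s5: p | r is true.
      So [](p | r) is true at s7.
Satisfying worlds: {s8}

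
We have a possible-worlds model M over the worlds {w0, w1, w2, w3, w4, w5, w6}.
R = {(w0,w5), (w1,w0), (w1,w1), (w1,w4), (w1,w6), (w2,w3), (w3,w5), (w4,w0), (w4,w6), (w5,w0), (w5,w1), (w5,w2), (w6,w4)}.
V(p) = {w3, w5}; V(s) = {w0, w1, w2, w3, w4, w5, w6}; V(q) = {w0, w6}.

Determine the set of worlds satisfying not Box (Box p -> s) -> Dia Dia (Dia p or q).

w0, w1, w2, w3, w4, w5, w6

Let φ = not Box (Box p -> s) -> Dia Dia (Dia p or q). Evaluate φ at each world:
  w0 (successors {w5}): φ is true.
  w1 (successors {w0, w1, w4, w6}): φ is true.
  w2 (successors {w3}): φ is true.
  w3 (successors {w5}): φ is true.
  w4 (successors {w0, w6}): φ is true.
  w5 (successors {w0, w1, w2}): φ is true.
  w6 (successors {w4}): φ is true.
For instance, at w0:
  At w0: not Box (Box p -> s) is false, Dia Dia (Dia p or q) is true, so not Box (Box p -> s) -> Dia Dia (Dia p or q) is true.
    At w0: Box (Box p -> s) is true, so not Box (Box p -> s) is false.
      At w0: Box (Box p -> s) requires Box p -> s at every successor {w5}.
        At w5: Box p -> s is true.
      So Box (Box p -> s) is true at w0.
    At w0: Dia Dia (Dia p or q) requires Dia (Dia p or q) at some successor in {w5}.
      Dia (Dia p or q) holds at w5, so Dia Dia (Dia p or q) is true at w0.
Satisfying worlds: {w0, w1, w2, w3, w4, w5, w6}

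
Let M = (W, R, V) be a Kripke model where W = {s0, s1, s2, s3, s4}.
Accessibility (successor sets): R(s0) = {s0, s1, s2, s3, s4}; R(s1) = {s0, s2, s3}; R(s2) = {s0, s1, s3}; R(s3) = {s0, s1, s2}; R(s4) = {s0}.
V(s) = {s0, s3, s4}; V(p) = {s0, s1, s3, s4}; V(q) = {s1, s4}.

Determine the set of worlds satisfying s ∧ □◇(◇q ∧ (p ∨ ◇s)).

Let φ = s ∧ □◇(◇q ∧ (p ∨ ◇s)). Evaluate φ at each world:
  s0 (successors {s0, s1, s2, s3, s4}): φ is true.
  s1 (successors {s0, s2, s3}): φ is false.
  s2 (successors {s0, s1, s3}): φ is false.
  s3 (successors {s0, s1, s2}): φ is true.
  s4 (successors {s0}): φ is true.
For instance, at s4:
  At s4: s is true, □◇(◇q ∧ (p ∨ ◇s)) is true, so s ∧ □◇(◇q ∧ (p ∨ ◇s)) is true.
    At s4: □◇(◇q ∧ (p ∨ ◇s)) requires ◇(◇q ∧ (p ∨ ◇s)) at every successor {s0}.
      At s0: ◇(◇q ∧ (p ∨ ◇s)) is true.
    So □◇(◇q ∧ (p ∨ ◇s)) is true at s4.
Satisfying worlds: {s0, s3, s4}

s0, s3, s4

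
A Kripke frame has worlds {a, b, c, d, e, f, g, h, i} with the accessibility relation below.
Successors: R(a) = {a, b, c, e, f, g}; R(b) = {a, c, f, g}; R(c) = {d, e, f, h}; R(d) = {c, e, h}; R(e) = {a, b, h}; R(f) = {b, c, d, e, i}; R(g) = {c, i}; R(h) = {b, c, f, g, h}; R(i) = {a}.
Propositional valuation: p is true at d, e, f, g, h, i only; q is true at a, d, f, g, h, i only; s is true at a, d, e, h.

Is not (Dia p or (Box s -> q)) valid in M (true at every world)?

No

Recall that Box ψ holds at a world iff ψ holds at every accessible world, and Dia ψ holds iff ψ holds at some accessible world.
Let φ = not (Dia p or (Box s -> q)). Evaluate φ at each world:
  a (successors {a, b, c, e, f, g}): φ is false.
  b (successors {a, c, f, g}): φ is false.
  c (successors {d, e, f, h}): φ is false.
  d (successors {c, e, h}): φ is false.
  e (successors {a, b, h}): φ is false.
  f (successors {b, c, d, e, i}): φ is false.
  g (successors {c, i}): φ is false.
  h (successors {b, c, f, g, h}): φ is false.
  i (successors {a}): φ is false.
Detail at a (counterexample):
  At a: Dia p or (Box s -> q) is true, so not (Dia p or (Box s -> q)) is false.
    At a: Dia p is true, Box s -> q is true, so Dia p or (Box s -> q) is true.
      At a: Dia p requires p at some successor in {a, b, c, e, f, g}.
        p holds at e, so Dia p is true at a.
      At a: Box s is false, q is true, so Box s -> q is true.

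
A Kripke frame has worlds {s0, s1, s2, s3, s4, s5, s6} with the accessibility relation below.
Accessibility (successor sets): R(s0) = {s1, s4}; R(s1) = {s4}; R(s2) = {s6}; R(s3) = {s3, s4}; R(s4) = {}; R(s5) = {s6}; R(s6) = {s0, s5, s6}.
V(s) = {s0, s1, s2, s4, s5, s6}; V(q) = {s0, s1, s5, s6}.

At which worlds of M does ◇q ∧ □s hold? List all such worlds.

s0, s2, s5, s6

Let φ = ◇q ∧ □s. Evaluate φ at each world:
  s0 (successors {s1, s4}): φ is true.
  s1 (successors {s4}): φ is false.
  s2 (successors {s6}): φ is true.
  s3 (successors {s3, s4}): φ is false.
  s4 (successors ∅): φ is false.
  s5 (successors {s6}): φ is true.
  s6 (successors {s0, s5, s6}): φ is true.
For instance, at s1:
  At s1: ◇q is false, □s is true, so ◇q ∧ □s is false.
    At s1: ◇q requires q at some successor in {s4}.
      At s4: q is false.
    So ◇q is false at s1.
    At s1: □s requires s at every successor {s4}.
      At s4: s is true.
    So □s is true at s1.
Satisfying worlds: {s0, s2, s5, s6}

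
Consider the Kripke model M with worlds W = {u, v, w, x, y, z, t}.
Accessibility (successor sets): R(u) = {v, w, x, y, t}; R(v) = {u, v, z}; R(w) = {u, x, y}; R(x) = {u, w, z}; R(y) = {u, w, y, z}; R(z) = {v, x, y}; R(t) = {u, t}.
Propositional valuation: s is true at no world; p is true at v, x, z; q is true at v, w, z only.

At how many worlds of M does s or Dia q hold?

5

Let φ = s or Dia q. Evaluate φ at each world:
  u (successors {v, w, x, y, t}): φ is true.
  v (successors {u, v, z}): φ is true.
  w (successors {u, x, y}): φ is false.
  x (successors {u, w, z}): φ is true.
  y (successors {u, w, y, z}): φ is true.
  z (successors {v, x, y}): φ is true.
  t (successors {u, t}): φ is false.
For instance, at t:
  At t: s is false, Dia q is false, so s or Dia q is false.
    At t: Dia q requires q at some successor in {u, t}.
      At u: q is false.
      At t: q is false.
    So Dia q is false at t.
Satisfying worlds: {u, v, x, y, z}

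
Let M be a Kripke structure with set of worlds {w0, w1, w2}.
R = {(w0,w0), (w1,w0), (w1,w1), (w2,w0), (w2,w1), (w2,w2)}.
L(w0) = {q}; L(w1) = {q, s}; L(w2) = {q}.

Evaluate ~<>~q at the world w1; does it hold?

Recall that <>ψ holds at a world iff ψ holds at some accessible world.
At w1: <>~q is false, so ~<>~q is true.
  At w1: <>~q requires ~q at some successor in {w0, w1}.
    At w0: ~q is false.
    At w1: ~q is false.
  So <>~q is false at w1.

Yes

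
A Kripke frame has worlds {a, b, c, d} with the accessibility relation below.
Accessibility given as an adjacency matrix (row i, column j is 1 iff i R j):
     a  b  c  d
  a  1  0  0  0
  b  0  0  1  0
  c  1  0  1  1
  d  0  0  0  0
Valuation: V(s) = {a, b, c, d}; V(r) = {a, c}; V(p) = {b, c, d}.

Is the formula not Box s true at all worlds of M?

No

Recall that Box ψ holds at a world iff ψ holds at every accessible world, and Dia ψ holds iff ψ holds at some accessible world.
Let φ = not Box s. Evaluate φ at each world:
  a (successors {a}): φ is false.
  b (successors {c}): φ is false.
  c (successors {a, c, d}): φ is false.
  d (successors ∅): φ is false.
Detail at a (counterexample):
  At a: Box s is true, so not Box s is false.
    At a: Box s requires s at every successor {a}.
      At a: s is true.
    So Box s is true at a.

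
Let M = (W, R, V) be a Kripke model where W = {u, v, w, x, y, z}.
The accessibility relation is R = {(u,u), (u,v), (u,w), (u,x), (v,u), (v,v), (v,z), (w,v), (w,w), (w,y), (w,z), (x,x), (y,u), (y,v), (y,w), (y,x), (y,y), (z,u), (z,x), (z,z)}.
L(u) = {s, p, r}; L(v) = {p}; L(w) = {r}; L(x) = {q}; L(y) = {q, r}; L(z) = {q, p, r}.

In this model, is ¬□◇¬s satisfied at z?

No

At z: □◇¬s is true, so ¬□◇¬s is false.
  At z: □◇¬s requires ◇¬s at every successor {u, x, z}.
      At u: ◇¬s requires ¬s at some successor in {u, v, w, x}.
        ¬s holds at v, so ◇¬s is true at u.
      At x: ◇¬s requires ¬s at some successor in {x}.
        ¬s holds at x, so ◇¬s is true at x.
      At z: ◇¬s requires ¬s at some successor in {u, x, z}.
        ¬s holds at x, so ◇¬s is true at z.
  So □◇¬s is true at z.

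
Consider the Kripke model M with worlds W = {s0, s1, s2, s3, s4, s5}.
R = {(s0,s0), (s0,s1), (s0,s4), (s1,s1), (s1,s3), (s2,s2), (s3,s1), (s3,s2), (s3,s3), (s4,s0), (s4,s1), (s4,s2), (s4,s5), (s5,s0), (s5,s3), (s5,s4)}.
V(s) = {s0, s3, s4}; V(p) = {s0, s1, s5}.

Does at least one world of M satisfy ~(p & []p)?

Yes

Let φ = ~(p & []p). Evaluate φ at each world:
  s0 (successors {s0, s1, s4}): φ is true.
  s1 (successors {s1, s3}): φ is true.
  s2 (successors {s2}): φ is true.
  s3 (successors {s1, s2, s3}): φ is true.
  s4 (successors {s0, s1, s2, s5}): φ is true.
  s5 (successors {s0, s3, s4}): φ is true.
Detail at s0 (witness):
  At s0: p & []p is false, so ~(p & []p) is true.
    At s0: p is true, []p is false, so p & []p is false.
      At s0: []p requires p at every successor {s0, s1, s4}.
        p fails at s4, so []p is false at s0.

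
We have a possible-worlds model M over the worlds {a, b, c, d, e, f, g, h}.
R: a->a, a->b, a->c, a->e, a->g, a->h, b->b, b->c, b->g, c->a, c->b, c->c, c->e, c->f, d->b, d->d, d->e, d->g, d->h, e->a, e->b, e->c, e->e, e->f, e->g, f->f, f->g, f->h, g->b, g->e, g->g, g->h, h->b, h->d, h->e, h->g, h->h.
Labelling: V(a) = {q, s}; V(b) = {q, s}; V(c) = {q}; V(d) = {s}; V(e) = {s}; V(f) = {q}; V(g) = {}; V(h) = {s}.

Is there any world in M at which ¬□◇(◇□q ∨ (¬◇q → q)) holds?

No

Let φ = ¬□◇(◇□q ∨ (¬◇q → q)). Evaluate φ at each world:
  a (successors {a, b, c, e, g, h}): φ is false.
  b (successors {b, c, g}): φ is false.
  c (successors {a, b, c, e, f}): φ is false.
  d (successors {b, d, e, g, h}): φ is false.
  e (successors {a, b, c, e, f, g}): φ is false.
  f (successors {f, g, h}): φ is false.
  g (successors {b, e, g, h}): φ is false.
  h (successors {b, d, e, g, h}): φ is false.
For instance, at e:
  At e: □◇(◇□q ∨ (¬◇q → q)) is true, so ¬□◇(◇□q ∨ (¬◇q → q)) is false.
    At e: □◇(◇□q ∨ (¬◇q → q)) requires ◇(◇□q ∨ (¬◇q → q)) at every successor {a, b, c, e, f, g}.
      At a: ◇(◇□q ∨ (¬◇q → q)) is true.
      At b: ◇(◇□q ∨ (¬◇q → q)) is true.
      At c: ◇(◇□q ∨ (¬◇q → q)) is true.
      At e: ◇(◇□q ∨ (¬◇q → q)) is true.
      At f: ◇(◇□q ∨ (¬◇q → q)) is true.
      At g: ◇(◇□q ∨ (¬◇q → q)) is true.
    So □◇(◇□q ∨ (¬◇q → q)) is true at e.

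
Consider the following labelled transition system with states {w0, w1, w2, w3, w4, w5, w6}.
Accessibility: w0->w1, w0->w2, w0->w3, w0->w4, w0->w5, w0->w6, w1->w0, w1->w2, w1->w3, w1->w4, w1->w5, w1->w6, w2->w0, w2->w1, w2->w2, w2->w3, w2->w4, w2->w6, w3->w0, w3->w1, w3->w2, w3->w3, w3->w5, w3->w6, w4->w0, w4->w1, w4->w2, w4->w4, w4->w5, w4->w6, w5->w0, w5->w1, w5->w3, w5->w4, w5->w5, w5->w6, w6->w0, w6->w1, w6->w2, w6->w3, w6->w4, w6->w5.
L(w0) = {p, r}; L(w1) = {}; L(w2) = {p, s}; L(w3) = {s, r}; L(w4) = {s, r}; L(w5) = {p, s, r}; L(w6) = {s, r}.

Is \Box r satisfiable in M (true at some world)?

Let φ = \Box r. Evaluate φ at each world:
  w0 (successors {w1, w2, w3, w4, w5, w6}): φ is false.
  w1 (successors {w0, w2, w3, w4, w5, w6}): φ is false.
  w2 (successors {w0, w1, w2, w3, w4, w6}): φ is false.
  w3 (successors {w0, w1, w2, w3, w5, w6}): φ is false.
  w4 (successors {w0, w1, w2, w4, w5, w6}): φ is false.
  w5 (successors {w0, w1, w3, w4, w5, w6}): φ is false.
  w6 (successors {w0, w1, w2, w3, w4, w5}): φ is false.
For instance, at w5:
  At w5: \Box r requires r at every successor {w0, w1, w3, w4, w5, w6}.
    r fails at w1, so \Box r is false at w5.

No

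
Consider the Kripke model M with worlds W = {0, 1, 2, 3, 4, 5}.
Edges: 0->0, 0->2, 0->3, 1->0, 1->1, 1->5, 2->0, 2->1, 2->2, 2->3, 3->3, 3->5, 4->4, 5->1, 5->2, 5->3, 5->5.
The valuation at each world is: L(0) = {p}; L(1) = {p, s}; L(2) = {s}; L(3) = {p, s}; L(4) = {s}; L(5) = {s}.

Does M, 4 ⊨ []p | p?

At 4: []p is false, p is false, so []p | p is false.
  At 4: []p requires p at every successor {4}.
    p fails at 4, so []p is false at 4.

No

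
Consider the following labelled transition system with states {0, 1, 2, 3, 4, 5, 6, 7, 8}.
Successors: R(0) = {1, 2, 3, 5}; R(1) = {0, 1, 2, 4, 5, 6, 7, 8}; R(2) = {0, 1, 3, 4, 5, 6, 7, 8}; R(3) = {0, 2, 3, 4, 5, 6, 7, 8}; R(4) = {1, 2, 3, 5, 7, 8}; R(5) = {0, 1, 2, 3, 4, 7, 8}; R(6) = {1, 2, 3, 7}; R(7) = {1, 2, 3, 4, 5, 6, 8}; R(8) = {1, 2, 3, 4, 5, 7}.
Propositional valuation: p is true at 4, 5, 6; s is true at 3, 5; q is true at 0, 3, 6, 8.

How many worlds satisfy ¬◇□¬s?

Recall that □ψ holds at a world iff ψ holds at every accessible world, and ◇ψ holds iff ψ holds at some accessible world.
Let φ = ¬◇□¬s. Evaluate φ at each world:
  0 (successors {1, 2, 3, 5}): φ is true.
  1 (successors {0, 1, 2, 4, 5, 6, 7, 8}): φ is true.
  2 (successors {0, 1, 3, 4, 5, 6, 7, 8}): φ is true.
  3 (successors {0, 2, 3, 4, 5, 6, 7, 8}): φ is true.
  4 (successors {1, 2, 3, 5, 7, 8}): φ is true.
  5 (successors {0, 1, 2, 3, 4, 7, 8}): φ is true.
  6 (successors {1, 2, 3, 7}): φ is true.
  7 (successors {1, 2, 3, 4, 5, 6, 8}): φ is true.
  8 (successors {1, 2, 3, 4, 5, 7}): φ is true.
For instance, at 6:
  At 6: ◇□¬s is false, so ¬◇□¬s is true.
    At 6: ◇□¬s requires □¬s at some successor in {1, 2, 3, 7}.
      At 1: □¬s is false.
      At 2: □¬s is false.
      At 3: □¬s is false.
      At 7: □¬s is false.
    So ◇□¬s is false at 6.
Satisfying worlds: {0, 1, 2, 3, 4, 5, 6, 7, 8}

9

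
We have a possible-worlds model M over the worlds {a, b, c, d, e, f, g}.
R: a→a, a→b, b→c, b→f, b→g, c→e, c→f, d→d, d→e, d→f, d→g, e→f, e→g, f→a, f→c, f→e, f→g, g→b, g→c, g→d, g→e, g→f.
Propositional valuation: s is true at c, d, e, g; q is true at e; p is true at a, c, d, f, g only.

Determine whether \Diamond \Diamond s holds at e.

Yes

At e: \Diamond \Diamond s requires \Diamond s at some successor in {f, g}.
  \Diamond s holds at f, so \Diamond \Diamond s is true at e.
    At f: \Diamond s requires s at some successor in {a, c, e, g}.
      s holds at c, so \Diamond s is true at f.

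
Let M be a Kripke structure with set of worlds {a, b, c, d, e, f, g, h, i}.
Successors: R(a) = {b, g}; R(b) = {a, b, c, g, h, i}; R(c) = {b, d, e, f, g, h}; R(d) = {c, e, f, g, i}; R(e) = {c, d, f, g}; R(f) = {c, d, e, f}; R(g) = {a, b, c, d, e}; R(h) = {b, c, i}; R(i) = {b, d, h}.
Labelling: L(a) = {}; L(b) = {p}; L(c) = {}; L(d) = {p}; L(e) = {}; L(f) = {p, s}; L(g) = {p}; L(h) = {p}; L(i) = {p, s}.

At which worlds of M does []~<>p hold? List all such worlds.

none

Recall that []ψ holds at a world iff ψ holds at every accessible world, and <>ψ holds iff ψ holds at some accessible world.
Let φ = []~<>p. Evaluate φ at each world:
  a (successors {b, g}): φ is false.
  b (successors {a, b, c, g, h, i}): φ is false.
  c (successors {b, d, e, f, g, h}): φ is false.
  d (successors {c, e, f, g, i}): φ is false.
  e (successors {c, d, f, g}): φ is false.
  f (successors {c, d, e, f}): φ is false.
  g (successors {a, b, c, d, e}): φ is false.
  h (successors {b, c, i}): φ is false.
  i (successors {b, d, h}): φ is false.
For instance, at c:
  At c: []~<>p requires ~<>p at every successor {b, d, e, f, g, h}.
    ~<>p fails at b, so []~<>p is false at c.
      At b: <>p is true, so ~<>p is false.
Satisfying worlds: none.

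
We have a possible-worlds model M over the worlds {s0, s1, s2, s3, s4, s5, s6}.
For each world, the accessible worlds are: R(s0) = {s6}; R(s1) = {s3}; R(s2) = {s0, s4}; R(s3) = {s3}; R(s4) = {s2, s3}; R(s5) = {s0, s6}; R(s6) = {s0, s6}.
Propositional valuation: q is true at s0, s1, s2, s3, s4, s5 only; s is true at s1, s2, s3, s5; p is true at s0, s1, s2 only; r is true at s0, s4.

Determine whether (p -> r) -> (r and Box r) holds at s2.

Yes

At s2: p -> r is false, r and Box r is false, so (p -> r) -> (r and Box r) is true.
  At s2: r is false, Box r is true, so r and Box r is false.
    At s2: Box r requires r at every successor {s0, s4}.
      At s0: r is true.
      At s4: r is true.
    So Box r is true at s2.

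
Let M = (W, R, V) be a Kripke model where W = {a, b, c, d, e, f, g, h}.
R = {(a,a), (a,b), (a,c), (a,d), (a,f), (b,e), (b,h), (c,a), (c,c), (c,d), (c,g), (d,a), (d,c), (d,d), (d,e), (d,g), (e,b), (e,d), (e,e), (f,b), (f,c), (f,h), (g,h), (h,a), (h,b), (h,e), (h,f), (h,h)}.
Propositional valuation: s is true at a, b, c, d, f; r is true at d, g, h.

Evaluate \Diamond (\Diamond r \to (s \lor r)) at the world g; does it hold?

At g: \Diamond (\Diamond r \to (s \lor r)) requires \Diamond r \to (s \lor r) at some successor in {h}.
  \Diamond r \to (s \lor r) holds at h, so \Diamond (\Diamond r \to (s \lor r)) is true at g.
    At h: \Diamond r is true, s \lor r is true, so \Diamond r \to (s \lor r) is true.
      At h: \Diamond r requires r at some successor in {a, b, e, f, h}.
        r holds at h, so \Diamond r is true at h.

Yes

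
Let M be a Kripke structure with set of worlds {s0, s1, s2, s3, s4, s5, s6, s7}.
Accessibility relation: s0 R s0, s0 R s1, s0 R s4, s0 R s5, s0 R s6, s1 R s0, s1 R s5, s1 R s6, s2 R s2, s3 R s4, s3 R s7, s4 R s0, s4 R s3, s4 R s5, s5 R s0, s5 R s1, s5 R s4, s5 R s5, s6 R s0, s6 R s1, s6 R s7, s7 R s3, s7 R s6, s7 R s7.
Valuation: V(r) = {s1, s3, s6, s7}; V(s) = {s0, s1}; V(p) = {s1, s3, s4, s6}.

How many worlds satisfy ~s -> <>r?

Let φ = ~s -> <>r. Evaluate φ at each world:
  s0 (successors {s0, s1, s4, s5, s6}): φ is true.
  s1 (successors {s0, s5, s6}): φ is true.
  s2 (successors {s2}): φ is false.
  s3 (successors {s4, s7}): φ is true.
  s4 (successors {s0, s3, s5}): φ is true.
  s5 (successors {s0, s1, s4, s5}): φ is true.
  s6 (successors {s0, s1, s7}): φ is true.
  s7 (successors {s3, s6, s7}): φ is true.
For instance, at s7:
  At s7: ~s is true, <>r is true, so ~s -> <>r is true.
    At s7: <>r requires r at some successor in {s3, s6, s7}.
      r holds at s3, so <>r is true at s7.
Satisfying worlds: {s0, s1, s3, s4, s5, s6, s7}

7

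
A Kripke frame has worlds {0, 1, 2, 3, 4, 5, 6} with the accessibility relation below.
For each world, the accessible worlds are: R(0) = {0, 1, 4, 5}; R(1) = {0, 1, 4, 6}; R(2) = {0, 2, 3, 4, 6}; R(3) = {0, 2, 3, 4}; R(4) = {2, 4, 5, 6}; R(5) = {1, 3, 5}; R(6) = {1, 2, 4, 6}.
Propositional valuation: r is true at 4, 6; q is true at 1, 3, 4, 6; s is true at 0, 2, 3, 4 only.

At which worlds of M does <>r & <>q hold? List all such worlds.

Recall that <>ψ holds at a world iff ψ holds at some accessible world.
Let φ = <>r & <>q. Evaluate φ at each world:
  0 (successors {0, 1, 4, 5}): φ is true.
  1 (successors {0, 1, 4, 6}): φ is true.
  2 (successors {0, 2, 3, 4, 6}): φ is true.
  3 (successors {0, 2, 3, 4}): φ is true.
  4 (successors {2, 4, 5, 6}): φ is true.
  5 (successors {1, 3, 5}): φ is false.
  6 (successors {1, 2, 4, 6}): φ is true.
For instance, at 6:
  At 6: <>r is true, <>q is true, so <>r & <>q is true.
    At 6: <>r requires r at some successor in {1, 2, 4, 6}.
      r holds at 4, so <>r is true at 6.
    At 6: <>q requires q at some successor in {1, 2, 4, 6}.
      q holds at 1, so <>q is true at 6.
Satisfying worlds: {0, 1, 2, 3, 4, 6}

0, 1, 2, 3, 4, 6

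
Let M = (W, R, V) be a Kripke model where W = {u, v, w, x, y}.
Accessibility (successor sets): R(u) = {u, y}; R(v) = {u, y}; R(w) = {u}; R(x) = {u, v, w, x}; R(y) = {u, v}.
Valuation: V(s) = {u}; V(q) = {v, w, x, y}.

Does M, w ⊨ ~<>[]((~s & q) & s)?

Yes

At w: <>[]((~s & q) & s) is false, so ~<>[]((~s & q) & s) is true.
  At w: <>[]((~s & q) & s) requires []((~s & q) & s) at some successor in {u}.
    At u: []((~s & q) & s) is false.
  So <>[]((~s & q) & s) is false at w.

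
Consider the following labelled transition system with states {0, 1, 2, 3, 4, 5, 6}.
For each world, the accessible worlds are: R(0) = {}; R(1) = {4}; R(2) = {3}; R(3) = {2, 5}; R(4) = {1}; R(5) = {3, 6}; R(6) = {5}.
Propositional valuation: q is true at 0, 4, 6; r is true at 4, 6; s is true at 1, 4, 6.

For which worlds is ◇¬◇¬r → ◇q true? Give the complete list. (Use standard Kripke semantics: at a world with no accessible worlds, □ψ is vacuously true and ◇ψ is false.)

0, 1, 2, 3, 5, 6

Let φ = ◇¬◇¬r → ◇q. Evaluate φ at each world:
  0 (successors ∅): φ is true.
  1 (successors {4}): φ is true.
  2 (successors {3}): φ is true.
  3 (successors {2, 5}): φ is true.
  4 (successors {1}): φ is false.
  5 (successors {3, 6}): φ is true.
  6 (successors {5}): φ is true.
For instance, at 6:
  At 6: ◇¬◇¬r is false, ◇q is false, so ◇¬◇¬r → ◇q is true.
    At 6: ◇¬◇¬r requires ¬◇¬r at some successor in {5}.
      At 5: ¬◇¬r is false.
    So ◇¬◇¬r is false at 6.
    At 6: ◇q requires q at some successor in {5}.
      At 5: q is false.
    So ◇q is false at 6.
Satisfying worlds: {0, 1, 2, 3, 5, 6}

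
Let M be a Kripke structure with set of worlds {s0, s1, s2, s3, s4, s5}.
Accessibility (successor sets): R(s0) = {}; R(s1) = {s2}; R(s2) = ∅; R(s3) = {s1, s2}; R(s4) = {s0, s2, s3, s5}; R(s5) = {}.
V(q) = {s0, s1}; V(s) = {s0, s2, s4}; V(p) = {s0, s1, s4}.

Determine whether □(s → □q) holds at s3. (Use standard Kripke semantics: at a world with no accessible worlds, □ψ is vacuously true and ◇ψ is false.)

Yes

At s3: □(s → □q) requires s → □q at every successor {s1, s2}.
    At s1: s is false, □q is false, so s → □q is true.
      At s1: □q requires q at every successor {s2}.
        q fails at s2, so □q is false at s1.
    At s2: s is true, □q is true, so s → □q is true.
      At s2: no accessible worlds, so □q holds vacuously.
So □(s → □q) is true at s3.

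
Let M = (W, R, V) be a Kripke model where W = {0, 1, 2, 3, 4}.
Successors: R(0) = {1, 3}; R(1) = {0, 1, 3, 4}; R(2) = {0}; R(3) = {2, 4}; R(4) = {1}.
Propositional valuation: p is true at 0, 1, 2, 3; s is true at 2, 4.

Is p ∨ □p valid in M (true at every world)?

Let φ = p ∨ □p. Evaluate φ at each world:
  0 (successors {1, 3}): φ is true.
  1 (successors {0, 1, 3, 4}): φ is true.
  2 (successors {0}): φ is true.
  3 (successors {2, 4}): φ is true.
  4 (successors {1}): φ is true.
For instance, at 3:
  At 3: p is true, □p is false, so p ∨ □p is true.
    At 3: □p requires p at every successor {2, 4}.
      p fails at 4, so □p is false at 3.

Yes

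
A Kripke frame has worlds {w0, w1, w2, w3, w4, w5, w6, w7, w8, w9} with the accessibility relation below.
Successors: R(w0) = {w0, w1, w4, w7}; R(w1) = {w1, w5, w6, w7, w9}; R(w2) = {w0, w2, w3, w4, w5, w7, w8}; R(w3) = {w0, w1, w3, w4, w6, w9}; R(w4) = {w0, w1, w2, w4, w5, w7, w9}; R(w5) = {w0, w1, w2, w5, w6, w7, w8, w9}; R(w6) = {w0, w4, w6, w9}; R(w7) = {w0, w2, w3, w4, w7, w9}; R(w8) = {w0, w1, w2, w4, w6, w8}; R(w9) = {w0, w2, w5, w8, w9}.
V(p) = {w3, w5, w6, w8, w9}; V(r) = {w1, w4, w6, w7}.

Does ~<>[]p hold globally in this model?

Yes

Let φ = ~<>[]p. Evaluate φ at each world:
  w0 (successors {w0, w1, w4, w7}): φ is true.
  w1 (successors {w1, w5, w6, w7, w9}): φ is true.
  w2 (successors {w0, w2, w3, w4, w5, w7, w8}): φ is true.
  w3 (successors {w0, w1, w3, w4, w6, w9}): φ is true.
  w4 (successors {w0, w1, w2, w4, w5, w7, w9}): φ is true.
  w5 (successors {w0, w1, w2, w5, w6, w7, w8, w9}): φ is true.
  w6 (successors {w0, w4, w6, w9}): φ is true.
  w7 (successors {w0, w2, w3, w4, w7, w9}): φ is true.
  w8 (successors {w0, w1, w2, w4, w6, w8}): φ is true.
  w9 (successors {w0, w2, w5, w8, w9}): φ is true.
For instance, at w9:
  At w9: <>[]p is false, so ~<>[]p is true.
    At w9: <>[]p requires []p at some successor in {w0, w2, w5, w8, w9}.
      At w0: []p is false.
      At w2: []p is false.
      At w5: []p is false.
      At w8: []p is false.
      At w9: []p is false.
    So <>[]p is false at w9.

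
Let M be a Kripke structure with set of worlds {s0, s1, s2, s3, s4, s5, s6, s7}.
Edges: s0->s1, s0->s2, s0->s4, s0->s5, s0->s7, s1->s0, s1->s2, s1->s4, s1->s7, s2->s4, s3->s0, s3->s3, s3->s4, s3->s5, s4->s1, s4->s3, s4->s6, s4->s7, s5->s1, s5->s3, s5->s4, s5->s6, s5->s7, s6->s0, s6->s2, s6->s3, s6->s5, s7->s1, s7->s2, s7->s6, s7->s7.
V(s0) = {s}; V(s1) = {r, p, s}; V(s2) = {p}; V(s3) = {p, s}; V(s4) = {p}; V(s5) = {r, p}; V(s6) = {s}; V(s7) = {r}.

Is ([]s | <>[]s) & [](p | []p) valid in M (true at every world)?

No

Let φ = ([]s | <>[]s) & [](p | []p). Evaluate φ at each world:
  s0 (successors {s1, s2, s4, s5, s7}): φ is false.
  s1 (successors {s0, s2, s4, s7}): φ is false.
  s2 (successors {s4}): φ is false.
  s3 (successors {s0, s3, s4, s5}): φ is false.
  s4 (successors {s1, s3, s6, s7}): φ is false.
  s5 (successors {s1, s3, s4, s6, s7}): φ is false.
  s6 (successors {s0, s2, s3, s5}): φ is false.
  s7 (successors {s1, s2, s6, s7}): φ is false.
Detail at s0 (counterexample):
  At s0: []s | <>[]s is false, [](p | []p) is false, so ([]s | <>[]s) & [](p | []p) is false.
    At s0: []s is false, <>[]s is false, so []s | <>[]s is false.
      At s0: []s requires s at every successor {s1, s2, s4, s5, s7}.
        s fails at s2, so []s is false at s0.
      At s0: <>[]s requires []s at some successor in {s1, s2, s4, s5, s7}.
        At s1: []s is false.
        At s2: []s is false.
        At s4: []s is false.
        At s5: []s is false.
        At s7: []s is false.
      So <>[]s is false at s0.
    At s0: [](p | []p) requires p | []p at every successor {s1, s2, s4, s5, s7}.
      p | []p fails at s7, so [](p | []p) is false at s0.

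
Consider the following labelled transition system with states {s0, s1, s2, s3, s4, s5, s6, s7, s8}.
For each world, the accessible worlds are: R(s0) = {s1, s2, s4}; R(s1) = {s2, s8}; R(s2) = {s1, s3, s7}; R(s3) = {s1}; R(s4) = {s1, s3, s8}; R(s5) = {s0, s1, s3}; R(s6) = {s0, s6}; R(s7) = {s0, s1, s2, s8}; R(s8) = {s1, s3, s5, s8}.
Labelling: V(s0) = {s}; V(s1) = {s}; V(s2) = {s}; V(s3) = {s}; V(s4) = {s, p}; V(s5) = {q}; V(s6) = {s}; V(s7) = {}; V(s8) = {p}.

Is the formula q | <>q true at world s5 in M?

Recall that <>ψ holds at a world iff ψ holds at some accessible world.
At s5: q is true, <>q is false, so q | <>q is true.
  At s5: <>q requires q at some successor in {s0, s1, s3}.
    At s0: q is false.
    At s1: q is false.
    At s3: q is false.
  So <>q is false at s5.

Yes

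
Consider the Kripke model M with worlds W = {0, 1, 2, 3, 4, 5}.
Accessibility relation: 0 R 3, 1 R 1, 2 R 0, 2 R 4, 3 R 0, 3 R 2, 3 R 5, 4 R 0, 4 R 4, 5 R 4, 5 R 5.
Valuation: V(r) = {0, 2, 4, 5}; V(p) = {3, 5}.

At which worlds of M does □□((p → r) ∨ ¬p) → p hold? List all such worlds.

Recall that □ψ holds at a world iff ψ holds at every accessible world, and ◇ψ holds iff ψ holds at some accessible world.
Let φ = □□((p → r) ∨ ¬p) → p. Evaluate φ at each world:
  0 (successors {3}): φ is false.
  1 (successors {1}): φ is false.
  2 (successors {0, 4}): φ is true.
  3 (successors {0, 2, 5}): φ is true.
  4 (successors {0, 4}): φ is true.
  5 (successors {4, 5}): φ is true.
For instance, at 3:
  At 3: □□((p → r) ∨ ¬p) is false, p is true, so □□((p → r) ∨ ¬p) → p is true.
    At 3: □□((p → r) ∨ ¬p) requires □((p → r) ∨ ¬p) at every successor {0, 2, 5}.
      □((p → r) ∨ ¬p) fails at 0, so □□((p → r) ∨ ¬p) is false at 3.
Satisfying worlds: {2, 3, 4, 5}

2, 3, 4, 5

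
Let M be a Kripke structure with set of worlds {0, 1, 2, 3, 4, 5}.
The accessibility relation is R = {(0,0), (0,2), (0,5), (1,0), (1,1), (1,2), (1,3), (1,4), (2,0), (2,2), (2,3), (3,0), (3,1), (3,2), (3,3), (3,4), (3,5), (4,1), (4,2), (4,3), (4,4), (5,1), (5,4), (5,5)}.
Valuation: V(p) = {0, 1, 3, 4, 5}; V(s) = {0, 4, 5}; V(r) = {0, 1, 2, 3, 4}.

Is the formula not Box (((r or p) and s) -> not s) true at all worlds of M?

Let φ = not Box (((r or p) and s) -> not s). Evaluate φ at each world:
  0 (successors {0, 2, 5}): φ is true.
  1 (successors {0, 1, 2, 3, 4}): φ is true.
  2 (successors {0, 2, 3}): φ is true.
  3 (successors {0, 1, 2, 3, 4, 5}): φ is true.
  4 (successors {1, 2, 3, 4}): φ is true.
  5 (successors {1, 4, 5}): φ is true.
For instance, at 0:
  At 0: Box (((r or p) and s) -> not s) is false, so not Box (((r or p) and s) -> not s) is true.
    At 0: Box (((r or p) and s) -> not s) requires ((r or p) and s) -> not s at every successor {0, 2, 5}.
      ((r or p) and s) -> not s fails at 0, so Box (((r or p) and s) -> not s) is false at 0.

Yes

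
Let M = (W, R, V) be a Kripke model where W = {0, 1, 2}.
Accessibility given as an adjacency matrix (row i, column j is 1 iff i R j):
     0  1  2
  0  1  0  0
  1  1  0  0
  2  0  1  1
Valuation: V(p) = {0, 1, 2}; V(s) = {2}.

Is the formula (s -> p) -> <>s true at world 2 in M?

At 2: s -> p is true, <>s is true, so (s -> p) -> <>s is true.
  At 2: <>s requires s at some successor in {1, 2}.
    s holds at 2, so <>s is true at 2.

Yes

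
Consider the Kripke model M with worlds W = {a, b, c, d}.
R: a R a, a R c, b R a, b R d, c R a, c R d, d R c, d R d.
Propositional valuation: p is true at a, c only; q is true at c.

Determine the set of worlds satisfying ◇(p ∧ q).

a, d

Let φ = ◇(p ∧ q). Evaluate φ at each world:
  a (successors {a, c}): φ is true.
  b (successors {a, d}): φ is false.
  c (successors {a, d}): φ is false.
  d (successors {c, d}): φ is true.
For instance, at b:
  At b: ◇(p ∧ q) requires p ∧ q at some successor in {a, d}.
    At a: p ∧ q is false.
    At d: p ∧ q is false.
  So ◇(p ∧ q) is false at b.
Satisfying worlds: {a, d}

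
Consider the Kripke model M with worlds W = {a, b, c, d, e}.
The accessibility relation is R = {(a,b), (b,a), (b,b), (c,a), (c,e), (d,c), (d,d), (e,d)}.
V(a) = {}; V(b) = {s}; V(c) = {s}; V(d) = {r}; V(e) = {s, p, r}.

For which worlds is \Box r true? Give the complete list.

e

Recall that \Box ψ holds at a world iff ψ holds at every accessible world, and \Diamond ψ holds iff ψ holds at some accessible world.
Let φ = \Box r. Evaluate φ at each world:
  a (successors {b}): φ is false.
  b (successors {a, b}): φ is false.
  c (successors {a, e}): φ is false.
  d (successors {c, d}): φ is false.
  e (successors {d}): φ is true.
For instance, at a:
  At a: \Box r requires r at every successor {b}.
    r fails at b, so \Box r is false at a.
Satisfying worlds: {e}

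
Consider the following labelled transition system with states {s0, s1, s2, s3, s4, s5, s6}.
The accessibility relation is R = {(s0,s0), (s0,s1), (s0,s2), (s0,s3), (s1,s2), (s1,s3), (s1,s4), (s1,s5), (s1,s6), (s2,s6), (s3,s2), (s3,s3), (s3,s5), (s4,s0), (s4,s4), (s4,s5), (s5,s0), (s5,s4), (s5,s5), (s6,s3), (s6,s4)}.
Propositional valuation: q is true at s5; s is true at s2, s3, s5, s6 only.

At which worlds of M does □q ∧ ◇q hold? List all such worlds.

Let φ = □q ∧ ◇q. Evaluate φ at each world:
  s0 (successors {s0, s1, s2, s3}): φ is false.
  s1 (successors {s2, s3, s4, s5, s6}): φ is false.
  s2 (successors {s6}): φ is false.
  s3 (successors {s2, s3, s5}): φ is false.
  s4 (successors {s0, s4, s5}): φ is false.
  s5 (successors {s0, s4, s5}): φ is false.
  s6 (successors {s3, s4}): φ is false.
For instance, at s5:
  At s5: □q is false, ◇q is true, so □q ∧ ◇q is false.
    At s5: □q requires q at every successor {s0, s4, s5}.
      q fails at s0, so □q is false at s5.
    At s5: ◇q requires q at some successor in {s0, s4, s5}.
      q holds at s5, so ◇q is true at s5.
Satisfying worlds: none.

none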